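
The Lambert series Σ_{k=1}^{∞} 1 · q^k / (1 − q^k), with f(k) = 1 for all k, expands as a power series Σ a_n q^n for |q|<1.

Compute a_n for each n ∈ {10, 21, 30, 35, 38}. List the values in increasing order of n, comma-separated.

4, 4, 8, 4, 4

[q^10] f(10)=1,f(5)=1,f(2)=1,f(1)=1 ⇒ 4
[q^21] f(1)=1,f(3)=1,f(7)=1,f(21)=1 ⇒ 4
n=30: 30·1 15·2 10·3 6·5 5·6 3·10 2·15 1·30  f→[1+1+1+1+1+1+1+1]=8
[q^35] f(35)=1,f(7)=1,f(5)=1,f(1)=1 ⇒ 4
d|38:{38,19,2,1}  Σf=1+1+1+1=4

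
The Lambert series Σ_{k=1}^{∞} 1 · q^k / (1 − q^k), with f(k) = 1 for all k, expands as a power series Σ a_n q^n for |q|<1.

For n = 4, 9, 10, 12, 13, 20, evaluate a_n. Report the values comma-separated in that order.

3, 3, 4, 6, 2, 6

[q^4] f(4)=1,f(2)=1,f(1)=1 ⇒ 3
d|9:{9,3,1}  Σf=1+1+1=3
d|10:{1,2,5,10}  Σf=1+1+1+1=4
d|12:{1,2,3,4,6,12}  Σf=1+1+1+1+1+1=6
q^13  k|13↦f(k): 1:1 13:1  a_13=2
q^20  k|20↦f(k): 20:1 10:1 5:1 4:1 2:1 1:1  a_20=6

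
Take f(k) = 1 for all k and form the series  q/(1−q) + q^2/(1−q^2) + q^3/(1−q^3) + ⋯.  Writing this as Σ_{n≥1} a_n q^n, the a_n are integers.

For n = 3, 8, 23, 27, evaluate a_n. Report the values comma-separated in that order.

2, 4, 2, 4

q^3  k|3↦f(k): 1:1 3:1  a_3=2
q^8  k|8↦f(k): 8:1 4:1 2:1 1:1  a_8=4
q^23  k|23↦f(k): 1:1 23:1  a_23=2
d|27:{27,9,3,1}  Σf=1+1+1+1=4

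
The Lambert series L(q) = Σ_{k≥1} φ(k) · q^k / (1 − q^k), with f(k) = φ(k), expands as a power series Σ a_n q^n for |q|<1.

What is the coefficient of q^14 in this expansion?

q^14  k|14↦φ(k): 1:1 2:1 7:6 14:6  a_14=14

a_14 = 14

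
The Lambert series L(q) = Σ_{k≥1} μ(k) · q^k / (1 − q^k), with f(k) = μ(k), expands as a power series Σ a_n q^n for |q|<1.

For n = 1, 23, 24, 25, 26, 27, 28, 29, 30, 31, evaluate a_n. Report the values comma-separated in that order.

[q^1] μ(1)=1 ⇒ 1
[q^23] μ(23)=-1,μ(1)=1 ⇒ 0
n=24: 24·1 12·2 8·3 6·4 4·6 3·8 2·12 1·24  μ→[0+0+0+1+0+(-1)+(-1)+1]=0
[q^25] μ(25)=0,μ(5)=-1,μ(1)=1 ⇒ 0
n=26: 26·1 13·2 2·13 1·26  μ→[1+(-1)+(-1)+1]=0
n=27: 27·1 9·3 3·9 1·27  μ→[0+0+(-1)+1]=0
d|28:{28,14,7,4,2,1}  Σμ=0+1+(-1)+0+(-1)+1=0
n=29: 29·1 1·29  μ→[(-1)+1]=0
[q^30] μ(1)=1,μ(2)=-1,μ(3)=-1,μ(5)=-1,μ(6)=1,μ(10)=1,μ(15)=1,μ(30)=-1 ⇒ 0
n=31: 31·1 1·31  μ→[(-1)+1]=0

1, 0, 0, 0, 0, 0, 0, 0, 0, 0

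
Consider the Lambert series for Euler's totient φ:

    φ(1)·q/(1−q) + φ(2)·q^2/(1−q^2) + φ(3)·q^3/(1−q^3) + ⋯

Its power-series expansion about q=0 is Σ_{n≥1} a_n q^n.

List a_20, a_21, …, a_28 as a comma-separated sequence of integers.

q^20  k|20↦φ(k): 20:8 10:4 5:4 4:2 2:1 1:1  a_20=20
[q^21] φ(1)=1,φ(3)=2,φ(7)=6,φ(21)=12 ⇒ 21
q^22  k|22↦φ(k): 1:1 2:1 11:10 22:10  a_22=22
d|23:{1,23}  Σφ=1+22=23
q^24  k|24↦φ(k): 1:1 2:1 3:2 4:2 6:2 8:4 12:4 24:8  a_24=24
[q^25] φ(25)=20,φ(5)=4,φ(1)=1 ⇒ 25
q^26  k|26↦φ(k): 1:1 2:1 13:12 26:12  a_26=26
d|27:{27,9,3,1}  Σφ=18+6+2+1=27
n=28: 28·1 14·2 7·4 4·7 2·14 1·28  φ→[12+6+6+2+1+1]=28

20, 21, 22, 23, 24, 25, 26, 27, 28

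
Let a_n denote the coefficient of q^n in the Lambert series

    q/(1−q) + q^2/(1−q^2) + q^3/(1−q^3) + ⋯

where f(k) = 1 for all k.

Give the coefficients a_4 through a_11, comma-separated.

3, 2, 4, 2, 4, 3, 4, 2

[q^4] f(4)=1,f(2)=1,f(1)=1 ⇒ 3
n=5: 5·1 1·5  f→[1+1]=2
q^6  k|6↦f(k): 1:1 2:1 3:1 6:1  a_6=4
d|7:{1,7}  Σf=1+1=2
[q^8] f(8)=1,f(4)=1,f(2)=1,f(1)=1 ⇒ 4
n=9: 1·9 3·3 9·1  f→[1+1+1]=3
q^10  k|10↦f(k): 10:1 5:1 2:1 1:1  a_10=4
n=11: 1·11 11·1  f→[1+1]=2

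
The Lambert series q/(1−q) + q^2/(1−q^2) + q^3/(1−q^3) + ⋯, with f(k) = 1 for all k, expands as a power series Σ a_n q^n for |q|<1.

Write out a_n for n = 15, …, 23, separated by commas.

q^15  k|15↦f(k): 15:1 5:1 3:1 1:1  a_15=4
q^16  k|16↦f(k): 16:1 8:1 4:1 2:1 1:1  a_16=5
n=17: 1·17 17·1  f→[1+1]=2
[q^18] f(18)=1,f(9)=1,f(6)=1,f(3)=1,f(2)=1,f(1)=1 ⇒ 6
n=19: 1·19 19·1  f→[1+1]=2
n=20: 1·20 2·10 4·5 5·4 10·2 20·1  f→[1+1+1+1+1+1]=6
q^21  k|21↦f(k): 21:1 7:1 3:1 1:1  a_21=4
n=22: 1·22 2·11 11·2 22·1  f→[1+1+1+1]=4
[q^23] f(23)=1,f(1)=1 ⇒ 2

4, 5, 2, 6, 2, 6, 4, 4, 2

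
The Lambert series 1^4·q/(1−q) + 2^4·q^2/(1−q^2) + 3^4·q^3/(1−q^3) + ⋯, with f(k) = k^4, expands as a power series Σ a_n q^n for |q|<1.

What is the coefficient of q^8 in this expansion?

a_8 = 4369

n=8: 1·8 2·4 4·2 8·1  f→[1+16+256+4096]=4369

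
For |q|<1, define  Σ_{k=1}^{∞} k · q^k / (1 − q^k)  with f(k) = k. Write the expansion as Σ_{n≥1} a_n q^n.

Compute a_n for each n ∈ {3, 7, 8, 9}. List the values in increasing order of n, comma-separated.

[q^3] f(3)=3,f(1)=1 ⇒ 4
[q^7] f(1)=1,f(7)=7 ⇒ 8
[q^8] f(1)=1,f(2)=2,f(4)=4,f(8)=8 ⇒ 15
[q^9] f(9)=9,f(3)=3,f(1)=1 ⇒ 13

4, 8, 15, 13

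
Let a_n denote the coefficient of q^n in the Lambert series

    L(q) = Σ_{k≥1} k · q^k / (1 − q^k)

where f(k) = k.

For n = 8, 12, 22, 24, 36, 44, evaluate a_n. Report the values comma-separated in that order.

15, 28, 36, 60, 91, 84

q^8  k|8↦f(k): 8:8 4:4 2:2 1:1  a_8=15
n=12: 1·12 2·6 3·4 4·3 6·2 12·1  f→[1+2+3+4+6+12]=28
q^22  k|22↦f(k): 22:22 11:11 2:2 1:1  a_22=36
[q^24] f(24)=24,f(12)=12,f(8)=8,f(6)=6,f(4)=4,f(3)=3,f(2)=2,f(1)=1 ⇒ 60
[q^36] f(1)=1,f(2)=2,f(3)=3,f(4)=4,f(6)=6,f(9)=9,f(12)=12,f(18)=18,f(36)=36 ⇒ 91
d|44:{44,22,11,4,2,1}  Σf=44+22+11+4+2+1=84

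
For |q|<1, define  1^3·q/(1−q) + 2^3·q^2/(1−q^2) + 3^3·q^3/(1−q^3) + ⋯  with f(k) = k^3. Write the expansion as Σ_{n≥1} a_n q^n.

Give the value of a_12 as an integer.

a_12 = 2044

q^12  k|12↦f(k): 1:1 2:8 3:27 4:64 6:216 12:1728  a_12=2044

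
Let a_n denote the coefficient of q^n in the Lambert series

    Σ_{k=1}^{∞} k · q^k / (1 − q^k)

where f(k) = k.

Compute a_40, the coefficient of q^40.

[q^40] f(40)=40,f(20)=20,f(10)=10,f(8)=8,f(5)=5,f(4)=4,f(2)=2,f(1)=1 ⇒ 90

a_40 = 90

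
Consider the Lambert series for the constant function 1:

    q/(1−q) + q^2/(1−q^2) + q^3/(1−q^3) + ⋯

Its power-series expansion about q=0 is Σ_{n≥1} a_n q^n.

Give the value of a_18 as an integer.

q^18  k|18↦f(k): 18:1 9:1 6:1 3:1 2:1 1:1  a_18=6

a_18 = 6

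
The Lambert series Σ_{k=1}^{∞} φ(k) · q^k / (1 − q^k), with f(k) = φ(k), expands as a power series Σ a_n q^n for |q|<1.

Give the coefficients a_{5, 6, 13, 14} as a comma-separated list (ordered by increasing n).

d|5:{1,5}  Σφ=1+4=5
q^6  k|6↦φ(k): 1:1 2:1 3:2 6:2  a_6=6
n=13: 13·1 1·13  φ→[12+1]=13
q^14  k|14↦φ(k): 14:6 7:6 2:1 1:1  a_14=14

5, 6, 13, 14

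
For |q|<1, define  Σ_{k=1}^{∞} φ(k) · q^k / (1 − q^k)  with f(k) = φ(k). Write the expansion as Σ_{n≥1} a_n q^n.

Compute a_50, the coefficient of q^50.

d|50:{50,25,10,5,2,1}  Σφ=20+20+4+4+1+1=50

a_50 = 50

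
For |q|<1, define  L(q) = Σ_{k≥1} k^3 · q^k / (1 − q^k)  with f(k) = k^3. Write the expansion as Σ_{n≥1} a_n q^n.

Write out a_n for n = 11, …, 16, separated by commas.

1332, 2044, 2198, 3096, 3528, 4681

[q^11] f(11)=1331,f(1)=1 ⇒ 1332
d|12:{1,2,3,4,6,12}  Σf=1+8+27+64+216+1728=2044
d|13:{1,13}  Σf=1+2197=2198
q^14  k|14↦f(k): 14:2744 7:343 2:8 1:1  a_14=3096
d|15:{15,5,3,1}  Σf=3375+125+27+1=3528
q^16  k|16↦f(k): 16:4096 8:512 4:64 2:8 1:1  a_16=4681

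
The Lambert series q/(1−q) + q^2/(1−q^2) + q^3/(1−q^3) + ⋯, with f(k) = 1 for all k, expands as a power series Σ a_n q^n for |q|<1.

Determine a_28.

a_28 = 6

q^28  k|28↦f(k): 1:1 2:1 4:1 7:1 14:1 28:1  a_28=6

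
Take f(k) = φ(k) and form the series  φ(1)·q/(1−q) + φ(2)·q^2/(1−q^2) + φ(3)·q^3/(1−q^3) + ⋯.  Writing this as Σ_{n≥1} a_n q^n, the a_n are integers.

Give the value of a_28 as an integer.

n=28: 28·1 14·2 7·4 4·7 2·14 1·28  φ→[12+6+6+2+1+1]=28

a_28 = 28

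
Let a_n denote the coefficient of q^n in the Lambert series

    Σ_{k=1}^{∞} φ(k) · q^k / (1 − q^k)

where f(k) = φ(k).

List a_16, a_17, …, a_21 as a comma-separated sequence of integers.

q^16  k|16↦φ(k): 16:8 8:4 4:2 2:1 1:1  a_16=16
[q^17] φ(1)=1,φ(17)=16 ⇒ 17
[q^18] φ(1)=1,φ(2)=1,φ(3)=2,φ(6)=2,φ(9)=6,φ(18)=6 ⇒ 18
d|19:{19,1}  Σφ=18+1=19
q^20  k|20↦φ(k): 20:8 10:4 5:4 4:2 2:1 1:1  a_20=20
q^21  k|21↦φ(k): 21:12 7:6 3:2 1:1  a_21=21

16, 17, 18, 19, 20, 21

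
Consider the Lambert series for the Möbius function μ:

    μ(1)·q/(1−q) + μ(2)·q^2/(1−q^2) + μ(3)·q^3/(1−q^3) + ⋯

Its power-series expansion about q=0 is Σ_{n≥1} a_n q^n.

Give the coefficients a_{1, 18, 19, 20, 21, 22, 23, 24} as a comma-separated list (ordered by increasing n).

q^1  k|1↦μ(k): 1:1  a_1=1
n=18: 18·1 9·2 6·3 3·6 2·9 1·18  μ→[0+0+1+(-1)+(-1)+1]=0
d|19:{19,1}  Σμ=(-1)+1=0
n=20: 1·20 2·10 4·5 5·4 10·2 20·1  μ→[1+(-1)+0+(-1)+1+0]=0
d|21:{1,3,7,21}  Σμ=1+(-1)+(-1)+1=0
[q^22] μ(1)=1,μ(2)=-1,μ(11)=-1,μ(22)=1 ⇒ 0
n=23: 1·23 23·1  μ→[1+(-1)]=0
d|24:{24,12,8,6,4,3,2,1}  Σμ=0+0+0+1+0+(-1)+(-1)+1=0

1, 0, 0, 0, 0, 0, 0, 0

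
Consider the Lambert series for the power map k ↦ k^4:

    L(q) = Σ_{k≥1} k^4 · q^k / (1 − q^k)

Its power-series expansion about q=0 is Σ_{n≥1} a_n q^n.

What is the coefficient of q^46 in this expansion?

a_46 = 4757314

d|46:{46,23,2,1}  Σf=4477456+279841+16+1=4757314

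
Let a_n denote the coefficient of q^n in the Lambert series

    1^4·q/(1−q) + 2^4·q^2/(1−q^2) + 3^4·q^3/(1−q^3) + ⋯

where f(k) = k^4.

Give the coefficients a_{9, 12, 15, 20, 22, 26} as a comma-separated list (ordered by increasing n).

q^9  k|9↦f(k): 9:6561 3:81 1:1  a_9=6643
[q^12] f(12)=20736,f(6)=1296,f(4)=256,f(3)=81,f(2)=16,f(1)=1 ⇒ 22386
q^15  k|15↦f(k): 15:50625 5:625 3:81 1:1  a_15=51332
d|20:{1,2,4,5,10,20}  Σf=1+16+256+625+10000+160000=170898
d|22:{1,2,11,22}  Σf=1+16+14641+234256=248914
n=26: 1·26 2·13 13·2 26·1  f→[1+16+28561+456976]=485554

6643, 22386, 51332, 170898, 248914, 485554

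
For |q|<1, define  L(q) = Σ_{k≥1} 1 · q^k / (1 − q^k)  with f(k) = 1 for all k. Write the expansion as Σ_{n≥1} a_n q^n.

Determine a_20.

n=20: 20·1 10·2 5·4 4·5 2·10 1·20  f→[1+1+1+1+1+1]=6

a_20 = 6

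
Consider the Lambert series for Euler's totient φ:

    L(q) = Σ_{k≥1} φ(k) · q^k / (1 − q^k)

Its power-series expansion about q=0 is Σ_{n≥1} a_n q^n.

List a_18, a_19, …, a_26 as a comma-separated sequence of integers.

d|18:{1,2,3,6,9,18}  Σφ=1+1+2+2+6+6=18
q^19  k|19↦φ(k): 19:18 1:1  a_19=19
d|20:{1,2,4,5,10,20}  Σφ=1+1+2+4+4+8=20
n=21: 1·21 3·7 7·3 21·1  φ→[1+2+6+12]=21
[q^22] φ(22)=10,φ(11)=10,φ(2)=1,φ(1)=1 ⇒ 22
[q^23] φ(1)=1,φ(23)=22 ⇒ 23
n=24: 1·24 2·12 3·8 4·6 6·4 8·3 12·2 24·1  φ→[1+1+2+2+2+4+4+8]=24
[q^25] φ(1)=1,φ(5)=4,φ(25)=20 ⇒ 25
q^26  k|26↦φ(k): 26:12 13:12 2:1 1:1  a_26=26

18, 19, 20, 21, 22, 23, 24, 25, 26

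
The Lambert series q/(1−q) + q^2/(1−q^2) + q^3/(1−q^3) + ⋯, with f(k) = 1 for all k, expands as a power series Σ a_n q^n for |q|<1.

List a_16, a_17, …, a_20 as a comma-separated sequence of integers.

[q^16] f(16)=1,f(8)=1,f(4)=1,f(2)=1,f(1)=1 ⇒ 5
n=17: 17·1 1·17  f→[1+1]=2
n=18: 1·18 2·9 3·6 6·3 9·2 18·1  f→[1+1+1+1+1+1]=6
n=19: 1·19 19·1  f→[1+1]=2
[q^20] f(20)=1,f(10)=1,f(5)=1,f(4)=1,f(2)=1,f(1)=1 ⇒ 6

5, 2, 6, 2, 6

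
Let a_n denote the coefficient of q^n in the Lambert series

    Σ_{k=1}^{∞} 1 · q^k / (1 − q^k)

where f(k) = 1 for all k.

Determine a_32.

q^32  k|32↦f(k): 32:1 16:1 8:1 4:1 2:1 1:1  a_32=6

a_32 = 6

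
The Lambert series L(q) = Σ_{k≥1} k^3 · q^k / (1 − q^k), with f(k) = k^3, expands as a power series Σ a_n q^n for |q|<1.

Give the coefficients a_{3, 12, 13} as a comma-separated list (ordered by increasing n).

28, 2044, 2198

n=3: 3·1 1·3  f→[27+1]=28
n=12: 1·12 2·6 3·4 4·3 6·2 12·1  f→[1+8+27+64+216+1728]=2044
[q^13] f(1)=1,f(13)=2197 ⇒ 2198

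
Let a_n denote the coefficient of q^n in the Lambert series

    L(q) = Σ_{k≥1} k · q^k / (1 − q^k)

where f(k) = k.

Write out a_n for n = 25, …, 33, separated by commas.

31, 42, 40, 56, 30, 72, 32, 63, 48

[q^25] f(25)=25,f(5)=5,f(1)=1 ⇒ 31
d|26:{1,2,13,26}  Σf=1+2+13+26=42
n=27: 27·1 9·3 3·9 1·27  f→[27+9+3+1]=40
q^28  k|28↦f(k): 1:1 2:2 4:4 7:7 14:14 28:28  a_28=56
[q^29] f(1)=1,f(29)=29 ⇒ 30
[q^30] f(30)=30,f(15)=15,f(10)=10,f(6)=6,f(5)=5,f(3)=3,f(2)=2,f(1)=1 ⇒ 72
n=31: 31·1 1·31  f→[31+1]=32
q^32  k|32↦f(k): 32:32 16:16 8:8 4:4 2:2 1:1  a_32=63
[q^33] f(1)=1,f(3)=3,f(11)=11,f(33)=33 ⇒ 48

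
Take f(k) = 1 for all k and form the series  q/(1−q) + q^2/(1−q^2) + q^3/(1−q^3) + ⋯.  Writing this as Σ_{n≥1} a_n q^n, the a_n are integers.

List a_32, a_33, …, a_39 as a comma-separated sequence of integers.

6, 4, 4, 4, 9, 2, 4, 4

n=32: 32·1 16·2 8·4 4·8 2·16 1·32  f→[1+1+1+1+1+1]=6
[q^33] f(33)=1,f(11)=1,f(3)=1,f(1)=1 ⇒ 4
q^34  k|34↦f(k): 1:1 2:1 17:1 34:1  a_34=4
d|35:{35,7,5,1}  Σf=1+1+1+1=4
n=36: 1·36 2·18 3·12 4·9 6·6 9·4 12·3 18·2 36·1  f→[1+1+1+1+1+1+1+1+1]=9
n=37: 37·1 1·37  f→[1+1]=2
n=38: 38·1 19·2 2·19 1·38  f→[1+1+1+1]=4
[q^39] f(1)=1,f(3)=1,f(13)=1,f(39)=1 ⇒ 4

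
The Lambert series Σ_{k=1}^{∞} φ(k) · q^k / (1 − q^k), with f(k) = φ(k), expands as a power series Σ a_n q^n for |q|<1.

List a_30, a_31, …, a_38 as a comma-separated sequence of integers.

d|30:{1,2,3,5,6,10,15,30}  Σφ=1+1+2+4+2+4+8+8=30
n=31: 31·1 1·31  φ→[30+1]=31
d|32:{1,2,4,8,16,32}  Σφ=1+1+2+4+8+16=32
d|33:{1,3,11,33}  Σφ=1+2+10+20=33
q^34  k|34↦φ(k): 34:16 17:16 2:1 1:1  a_34=34
[q^35] φ(35)=24,φ(7)=6,φ(5)=4,φ(1)=1 ⇒ 35
q^36  k|36↦φ(k): 1:1 2:1 3:2 4:2 6:2 9:6 12:4 18:6 36:12  a_36=36
q^37  k|37↦φ(k): 1:1 37:36  a_37=37
n=38: 38·1 19·2 2·19 1·38  φ→[18+18+1+1]=38

30, 31, 32, 33, 34, 35, 36, 37, 38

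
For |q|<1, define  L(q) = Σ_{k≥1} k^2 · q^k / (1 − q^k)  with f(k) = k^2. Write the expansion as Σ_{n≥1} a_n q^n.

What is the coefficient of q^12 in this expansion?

[q^12] f(1)=1,f(2)=4,f(3)=9,f(4)=16,f(6)=36,f(12)=144 ⇒ 210

a_12 = 210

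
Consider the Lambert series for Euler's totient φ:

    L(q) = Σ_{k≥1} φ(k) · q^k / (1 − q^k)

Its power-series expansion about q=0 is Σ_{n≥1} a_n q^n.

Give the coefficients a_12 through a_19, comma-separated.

q^12  k|12↦φ(k): 12:4 6:2 4:2 3:2 2:1 1:1  a_12=12
d|13:{1,13}  Σφ=1+12=13
n=14: 14·1 7·2 2·7 1·14  φ→[6+6+1+1]=14
n=15: 1·15 3·5 5·3 15·1  φ→[1+2+4+8]=15
[q^16] φ(1)=1,φ(2)=1,φ(4)=2,φ(8)=4,φ(16)=8 ⇒ 16
[q^17] φ(1)=1,φ(17)=16 ⇒ 17
d|18:{18,9,6,3,2,1}  Σφ=6+6+2+2+1+1=18
n=19: 19·1 1·19  φ→[18+1]=19

12, 13, 14, 15, 16, 17, 18, 19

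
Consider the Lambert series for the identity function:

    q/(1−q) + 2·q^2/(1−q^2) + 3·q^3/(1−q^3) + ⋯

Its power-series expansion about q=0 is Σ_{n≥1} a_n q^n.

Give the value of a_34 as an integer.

q^34  k|34↦f(k): 1:1 2:2 17:17 34:34  a_34=54

a_34 = 54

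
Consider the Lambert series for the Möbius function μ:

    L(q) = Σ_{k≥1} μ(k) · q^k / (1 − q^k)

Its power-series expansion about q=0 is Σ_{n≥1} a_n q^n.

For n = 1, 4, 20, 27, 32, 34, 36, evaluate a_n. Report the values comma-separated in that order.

1, 0, 0, 0, 0, 0, 0

n=1: 1·1  μ→[1]=1
[q^4] μ(1)=1,μ(2)=-1,μ(4)=0 ⇒ 0
n=20: 20·1 10·2 5·4 4·5 2·10 1·20  μ→[0+1+(-1)+0+(-1)+1]=0
d|27:{27,9,3,1}  Σμ=0+0+(-1)+1=0
q^32  k|32↦μ(k): 1:1 2:-1 4:0 8:0 16:0 32:0  a_32=0
[q^34] μ(34)=1,μ(17)=-1,μ(2)=-1,μ(1)=1 ⇒ 0
q^36  k|36↦μ(k): 1:1 2:-1 3:-1 4:0 6:1 9:0 12:0 18:0 36:0  a_36=0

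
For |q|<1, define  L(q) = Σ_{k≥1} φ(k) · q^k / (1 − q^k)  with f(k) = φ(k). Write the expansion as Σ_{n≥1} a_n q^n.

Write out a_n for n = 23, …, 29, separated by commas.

q^23  k|23↦φ(k): 23:22 1:1  a_23=23
d|24:{24,12,8,6,4,3,2,1}  Σφ=8+4+4+2+2+2+1+1=24
q^25  k|25↦φ(k): 1:1 5:4 25:20  a_25=25
d|26:{1,2,13,26}  Σφ=1+1+12+12=26
[q^27] φ(1)=1,φ(3)=2,φ(9)=6,φ(27)=18 ⇒ 27
q^28  k|28↦φ(k): 1:1 2:1 4:2 7:6 14:6 28:12  a_28=28
[q^29] φ(29)=28,φ(1)=1 ⇒ 29

23, 24, 25, 26, 27, 28, 29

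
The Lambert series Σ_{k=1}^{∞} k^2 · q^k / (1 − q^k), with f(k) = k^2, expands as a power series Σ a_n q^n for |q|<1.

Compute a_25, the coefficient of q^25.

n=25: 25·1 5·5 1·25  f→[625+25+1]=651

a_25 = 651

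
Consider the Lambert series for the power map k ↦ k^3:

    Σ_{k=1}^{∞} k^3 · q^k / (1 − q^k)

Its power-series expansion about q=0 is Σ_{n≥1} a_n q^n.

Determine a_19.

[q^19] f(19)=6859,f(1)=1 ⇒ 6860

a_19 = 6860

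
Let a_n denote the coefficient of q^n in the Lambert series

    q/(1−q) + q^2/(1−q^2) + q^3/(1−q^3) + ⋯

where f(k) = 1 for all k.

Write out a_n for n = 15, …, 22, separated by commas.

d|15:{15,5,3,1}  Σf=1+1+1+1=4
q^16  k|16↦f(k): 1:1 2:1 4:1 8:1 16:1  a_16=5
q^17  k|17↦f(k): 17:1 1:1  a_17=2
q^18  k|18↦f(k): 1:1 2:1 3:1 6:1 9:1 18:1  a_18=6
q^19  k|19↦f(k): 1:1 19:1  a_19=2
n=20: 1·20 2·10 4·5 5·4 10·2 20·1  f→[1+1+1+1+1+1]=6
q^21  k|21↦f(k): 1:1 3:1 7:1 21:1  a_21=4
q^22  k|22↦f(k): 22:1 11:1 2:1 1:1  a_22=4

4, 5, 2, 6, 2, 6, 4, 4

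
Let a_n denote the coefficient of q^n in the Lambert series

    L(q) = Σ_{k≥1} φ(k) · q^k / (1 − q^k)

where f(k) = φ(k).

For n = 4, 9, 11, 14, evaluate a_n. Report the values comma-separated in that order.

[q^4] φ(1)=1,φ(2)=1,φ(4)=2 ⇒ 4
[q^9] φ(9)=6,φ(3)=2,φ(1)=1 ⇒ 9
d|11:{1,11}  Σφ=1+10=11
q^14  k|14↦φ(k): 14:6 7:6 2:1 1:1  a_14=14

4, 9, 11, 14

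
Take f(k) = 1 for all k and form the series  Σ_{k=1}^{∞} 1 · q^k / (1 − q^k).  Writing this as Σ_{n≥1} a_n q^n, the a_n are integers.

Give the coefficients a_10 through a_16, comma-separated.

4, 2, 6, 2, 4, 4, 5

d|10:{10,5,2,1}  Σf=1+1+1+1=4
[q^11] f(1)=1,f(11)=1 ⇒ 2
d|12:{12,6,4,3,2,1}  Σf=1+1+1+1+1+1=6
d|13:{13,1}  Σf=1+1=2
q^14  k|14↦f(k): 14:1 7:1 2:1 1:1  a_14=4
d|15:{15,5,3,1}  Σf=1+1+1+1=4
d|16:{16,8,4,2,1}  Σf=1+1+1+1+1=5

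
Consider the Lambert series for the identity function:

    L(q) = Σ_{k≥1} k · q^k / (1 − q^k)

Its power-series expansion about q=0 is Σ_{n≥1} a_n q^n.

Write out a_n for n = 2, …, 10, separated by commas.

q^2  k|2↦f(k): 1:1 2:2  a_2=3
[q^3] f(3)=3,f(1)=1 ⇒ 4
n=4: 4·1 2·2 1·4  f→[4+2+1]=7
[q^5] f(1)=1,f(5)=5 ⇒ 6
n=6: 6·1 3·2 2·3 1·6  f→[6+3+2+1]=12
n=7: 1·7 7·1  f→[1+7]=8
n=8: 8·1 4·2 2·4 1·8  f→[8+4+2+1]=15
n=9: 1·9 3·3 9·1  f→[1+3+9]=13
d|10:{10,5,2,1}  Σf=10+5+2+1=18

3, 4, 7, 6, 12, 8, 15, 13, 18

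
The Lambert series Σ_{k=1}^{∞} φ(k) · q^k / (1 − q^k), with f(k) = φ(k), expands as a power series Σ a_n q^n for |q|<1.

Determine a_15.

q^15  k|15↦φ(k): 15:8 5:4 3:2 1:1  a_15=15

a_15 = 15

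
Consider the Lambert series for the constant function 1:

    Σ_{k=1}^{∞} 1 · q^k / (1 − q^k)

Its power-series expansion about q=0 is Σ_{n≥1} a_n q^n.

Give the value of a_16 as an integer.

q^16  k|16↦f(k): 1:1 2:1 4:1 8:1 16:1  a_16=5

a_16 = 5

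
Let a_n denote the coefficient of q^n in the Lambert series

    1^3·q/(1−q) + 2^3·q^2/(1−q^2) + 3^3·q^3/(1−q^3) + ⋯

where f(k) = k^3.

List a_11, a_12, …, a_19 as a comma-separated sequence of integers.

n=11: 11·1 1·11  f→[1331+1]=1332
q^12  k|12↦f(k): 1:1 2:8 3:27 4:64 6:216 12:1728  a_12=2044
q^13  k|13↦f(k): 13:2197 1:1  a_13=2198
[q^14] f(1)=1,f(2)=8,f(7)=343,f(14)=2744 ⇒ 3096
n=15: 1·15 3·5 5·3 15·1  f→[1+27+125+3375]=3528
q^16  k|16↦f(k): 16:4096 8:512 4:64 2:8 1:1  a_16=4681
q^17  k|17↦f(k): 1:1 17:4913  a_17=4914
[q^18] f(18)=5832,f(9)=729,f(6)=216,f(3)=27,f(2)=8,f(1)=1 ⇒ 6813
d|19:{19,1}  Σf=6859+1=6860

1332, 2044, 2198, 3096, 3528, 4681, 4914, 6813, 6860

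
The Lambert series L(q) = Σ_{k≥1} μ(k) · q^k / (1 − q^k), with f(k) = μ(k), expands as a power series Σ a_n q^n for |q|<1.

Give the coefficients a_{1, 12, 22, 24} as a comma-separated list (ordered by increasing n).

1, 0, 0, 0

[q^1] μ(1)=1 ⇒ 1
[q^12] μ(12)=0,μ(6)=1,μ(4)=0,μ(3)=-1,μ(2)=-1,μ(1)=1 ⇒ 0
[q^22] μ(1)=1,μ(2)=-1,μ(11)=-1,μ(22)=1 ⇒ 0
[q^24] μ(1)=1,μ(2)=-1,μ(3)=-1,μ(4)=0,μ(6)=1,μ(8)=0,μ(12)=0,μ(24)=0 ⇒ 0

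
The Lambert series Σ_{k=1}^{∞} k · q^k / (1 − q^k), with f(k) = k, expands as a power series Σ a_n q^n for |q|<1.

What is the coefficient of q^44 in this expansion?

a_44 = 84

[q^44] f(44)=44,f(22)=22,f(11)=11,f(4)=4,f(2)=2,f(1)=1 ⇒ 84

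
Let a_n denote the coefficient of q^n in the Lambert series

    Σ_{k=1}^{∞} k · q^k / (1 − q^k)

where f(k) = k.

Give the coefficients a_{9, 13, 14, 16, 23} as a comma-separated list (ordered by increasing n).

d|9:{1,3,9}  Σf=1+3+9=13
[q^13] f(1)=1,f(13)=13 ⇒ 14
d|14:{1,2,7,14}  Σf=1+2+7+14=24
d|16:{1,2,4,8,16}  Σf=1+2+4+8+16=31
n=23: 1·23 23·1  f→[1+23]=24

13, 14, 24, 31, 24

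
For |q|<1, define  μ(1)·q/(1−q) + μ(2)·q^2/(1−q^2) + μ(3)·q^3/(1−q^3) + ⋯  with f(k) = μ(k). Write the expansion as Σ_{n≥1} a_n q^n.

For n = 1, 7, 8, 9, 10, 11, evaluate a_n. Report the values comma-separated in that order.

q^1  k|1↦μ(k): 1:1  a_1=1
n=7: 7·1 1·7  μ→[(-1)+1]=0
n=8: 8·1 4·2 2·4 1·8  μ→[0+0+(-1)+1]=0
d|9:{1,3,9}  Σμ=1+(-1)+0=0
[q^10] μ(10)=1,μ(5)=-1,μ(2)=-1,μ(1)=1 ⇒ 0
d|11:{11,1}  Σμ=(-1)+1=0

1, 0, 0, 0, 0, 0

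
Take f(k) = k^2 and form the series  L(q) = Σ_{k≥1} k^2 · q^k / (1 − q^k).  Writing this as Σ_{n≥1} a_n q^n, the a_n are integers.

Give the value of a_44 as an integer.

a_44 = 2562

n=44: 1·44 2·22 4·11 11·4 22·2 44·1  f→[1+4+16+121+484+1936]=2562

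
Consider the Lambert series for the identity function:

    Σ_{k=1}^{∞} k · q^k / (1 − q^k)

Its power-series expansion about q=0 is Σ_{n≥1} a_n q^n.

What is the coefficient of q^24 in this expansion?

n=24: 24·1 12·2 8·3 6·4 4·6 3·8 2·12 1·24  f→[24+12+8+6+4+3+2+1]=60

a_24 = 60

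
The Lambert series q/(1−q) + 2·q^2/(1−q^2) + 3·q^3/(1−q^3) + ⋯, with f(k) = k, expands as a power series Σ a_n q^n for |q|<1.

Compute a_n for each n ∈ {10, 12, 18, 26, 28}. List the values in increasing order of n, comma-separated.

n=10: 1·10 2·5 5·2 10·1  f→[1+2+5+10]=18
d|12:{12,6,4,3,2,1}  Σf=12+6+4+3+2+1=28
n=18: 1·18 2·9 3·6 6·3 9·2 18·1  f→[1+2+3+6+9+18]=39
q^26  k|26↦f(k): 1:1 2:2 13:13 26:26  a_26=42
n=28: 28·1 14·2 7·4 4·7 2·14 1·28  f→[28+14+7+4+2+1]=56

18, 28, 39, 42, 56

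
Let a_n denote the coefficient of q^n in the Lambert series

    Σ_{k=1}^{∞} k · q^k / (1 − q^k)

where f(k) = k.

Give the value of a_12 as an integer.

d|12:{1,2,3,4,6,12}  Σf=1+2+3+4+6+12=28

a_12 = 28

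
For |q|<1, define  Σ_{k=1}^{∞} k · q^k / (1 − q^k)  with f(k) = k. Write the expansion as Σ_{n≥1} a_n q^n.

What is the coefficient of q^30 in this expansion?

d|30:{1,2,3,5,6,10,15,30}  Σf=1+2+3+5+6+10+15+30=72

a_30 = 72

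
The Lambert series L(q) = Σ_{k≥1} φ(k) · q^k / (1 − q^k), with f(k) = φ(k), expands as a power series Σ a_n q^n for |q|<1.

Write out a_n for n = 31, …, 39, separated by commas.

q^31  k|31↦φ(k): 31:30 1:1  a_31=31
[q^32] φ(32)=16,φ(16)=8,φ(8)=4,φ(4)=2,φ(2)=1,φ(1)=1 ⇒ 32
q^33  k|33↦φ(k): 33:20 11:10 3:2 1:1  a_33=33
n=34: 34·1 17·2 2·17 1·34  φ→[16+16+1+1]=34
q^35  k|35↦φ(k): 1:1 5:4 7:6 35:24  a_35=35
n=36: 36·1 18·2 12·3 9·4 6·6 4·9 3·12 2·18 1·36  φ→[12+6+4+6+2+2+2+1+1]=36
d|37:{37,1}  Σφ=36+1=37
q^38  k|38↦φ(k): 38:18 19:18 2:1 1:1  a_38=38
d|39:{39,13,3,1}  Σφ=24+12+2+1=39

31, 32, 33, 34, 35, 36, 37, 38, 39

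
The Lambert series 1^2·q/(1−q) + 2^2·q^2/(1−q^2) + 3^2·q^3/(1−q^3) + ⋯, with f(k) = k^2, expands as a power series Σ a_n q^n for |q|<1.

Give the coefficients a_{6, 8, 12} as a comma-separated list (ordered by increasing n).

[q^6] f(1)=1,f(2)=4,f(3)=9,f(6)=36 ⇒ 50
[q^8] f(8)=64,f(4)=16,f(2)=4,f(1)=1 ⇒ 85
[q^12] f(1)=1,f(2)=4,f(3)=9,f(4)=16,f(6)=36,f(12)=144 ⇒ 210

50, 85, 210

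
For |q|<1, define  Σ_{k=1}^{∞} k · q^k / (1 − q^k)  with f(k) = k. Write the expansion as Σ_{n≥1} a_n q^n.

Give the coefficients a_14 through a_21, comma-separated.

[q^14] f(14)=14,f(7)=7,f(2)=2,f(1)=1 ⇒ 24
q^15  k|15↦f(k): 15:15 5:5 3:3 1:1  a_15=24
q^16  k|16↦f(k): 1:1 2:2 4:4 8:8 16:16  a_16=31
n=17: 1·17 17·1  f→[1+17]=18
[q^18] f(1)=1,f(2)=2,f(3)=3,f(6)=6,f(9)=9,f(18)=18 ⇒ 39
n=19: 19·1 1·19  f→[19+1]=20
d|20:{20,10,5,4,2,1}  Σf=20+10+5+4+2+1=42
n=21: 21·1 7·3 3·7 1·21  f→[21+7+3+1]=32

24, 24, 31, 18, 39, 20, 42, 32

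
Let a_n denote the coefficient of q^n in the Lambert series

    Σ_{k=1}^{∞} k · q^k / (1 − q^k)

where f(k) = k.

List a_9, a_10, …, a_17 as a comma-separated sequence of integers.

n=9: 1·9 3·3 9·1  f→[1+3+9]=13
[q^10] f(1)=1,f(2)=2,f(5)=5,f(10)=10 ⇒ 18
d|11:{1,11}  Σf=1+11=12
q^12  k|12↦f(k): 1:1 2:2 3:3 4:4 6:6 12:12  a_12=28
q^13  k|13↦f(k): 1:1 13:13  a_13=14
d|14:{14,7,2,1}  Σf=14+7+2+1=24
d|15:{1,3,5,15}  Σf=1+3+5+15=24
[q^16] f(16)=16,f(8)=8,f(4)=4,f(2)=2,f(1)=1 ⇒ 31
d|17:{1,17}  Σf=1+17=18

13, 18, 12, 28, 14, 24, 24, 31, 18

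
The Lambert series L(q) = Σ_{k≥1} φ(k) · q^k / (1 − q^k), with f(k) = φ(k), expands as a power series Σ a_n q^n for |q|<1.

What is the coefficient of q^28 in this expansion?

q^28  k|28↦φ(k): 28:12 14:6 7:6 4:2 2:1 1:1  a_28=28

a_28 = 28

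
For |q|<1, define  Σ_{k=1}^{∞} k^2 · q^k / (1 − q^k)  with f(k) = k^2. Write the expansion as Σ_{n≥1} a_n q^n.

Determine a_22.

d|22:{1,2,11,22}  Σf=1+4+121+484=610

a_22 = 610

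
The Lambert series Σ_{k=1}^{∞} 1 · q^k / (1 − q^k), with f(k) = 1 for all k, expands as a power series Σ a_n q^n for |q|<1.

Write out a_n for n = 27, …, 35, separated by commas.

n=27: 27·1 9·3 3·9 1·27  f→[1+1+1+1]=4
n=28: 1·28 2·14 4·7 7·4 14·2 28·1  f→[1+1+1+1+1+1]=6
q^29  k|29↦f(k): 1:1 29:1  a_29=2
[q^30] f(1)=1,f(2)=1,f(3)=1,f(5)=1,f(6)=1,f(10)=1,f(15)=1,f(30)=1 ⇒ 8
d|31:{1,31}  Σf=1+1=2
[q^32] f(32)=1,f(16)=1,f(8)=1,f(4)=1,f(2)=1,f(1)=1 ⇒ 6
n=33: 33·1 11·3 3·11 1·33  f→[1+1+1+1]=4
n=34: 1·34 2·17 17·2 34·1  f→[1+1+1+1]=4
[q^35] f(1)=1,f(5)=1,f(7)=1,f(35)=1 ⇒ 4

4, 6, 2, 8, 2, 6, 4, 4, 4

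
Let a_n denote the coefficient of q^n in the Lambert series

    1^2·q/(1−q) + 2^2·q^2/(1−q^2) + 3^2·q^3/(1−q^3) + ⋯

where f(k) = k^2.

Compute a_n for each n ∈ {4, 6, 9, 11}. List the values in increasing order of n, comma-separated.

21, 50, 91, 122

d|4:{4,2,1}  Σf=16+4+1=21
[q^6] f(6)=36,f(3)=9,f(2)=4,f(1)=1 ⇒ 50
q^9  k|9↦f(k): 9:81 3:9 1:1  a_9=91
d|11:{11,1}  Σf=121+1=122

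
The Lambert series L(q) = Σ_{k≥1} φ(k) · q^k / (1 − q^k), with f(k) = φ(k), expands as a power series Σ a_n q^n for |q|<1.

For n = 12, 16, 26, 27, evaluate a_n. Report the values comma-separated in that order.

n=12: 12·1 6·2 4·3 3·4 2·6 1·12  φ→[4+2+2+2+1+1]=12
d|16:{1,2,4,8,16}  Σφ=1+1+2+4+8=16
[q^26] φ(26)=12,φ(13)=12,φ(2)=1,φ(1)=1 ⇒ 26
n=27: 1·27 3·9 9·3 27·1  φ→[1+2+6+18]=27

12, 16, 26, 27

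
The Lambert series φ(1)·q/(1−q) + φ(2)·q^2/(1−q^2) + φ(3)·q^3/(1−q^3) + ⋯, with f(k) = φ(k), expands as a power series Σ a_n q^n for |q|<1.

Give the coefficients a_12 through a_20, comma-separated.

d|12:{1,2,3,4,6,12}  Σφ=1+1+2+2+2+4=12
[q^13] φ(13)=12,φ(1)=1 ⇒ 13
n=14: 14·1 7·2 2·7 1·14  φ→[6+6+1+1]=14
q^15  k|15↦φ(k): 1:1 3:2 5:4 15:8  a_15=15
d|16:{16,8,4,2,1}  Σφ=8+4+2+1+1=16
[q^17] φ(1)=1,φ(17)=16 ⇒ 17
n=18: 18·1 9·2 6·3 3·6 2·9 1·18  φ→[6+6+2+2+1+1]=18
q^19  k|19↦φ(k): 19:18 1:1  a_19=19
[q^20] φ(1)=1,φ(2)=1,φ(4)=2,φ(5)=4,φ(10)=4,φ(20)=8 ⇒ 20

12, 13, 14, 15, 16, 17, 18, 19, 20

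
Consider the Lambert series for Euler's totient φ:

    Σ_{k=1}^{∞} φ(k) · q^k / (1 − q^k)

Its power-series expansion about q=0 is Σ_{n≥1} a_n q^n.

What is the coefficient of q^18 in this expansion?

d|18:{1,2,3,6,9,18}  Σφ=1+1+2+2+6+6=18

a_18 = 18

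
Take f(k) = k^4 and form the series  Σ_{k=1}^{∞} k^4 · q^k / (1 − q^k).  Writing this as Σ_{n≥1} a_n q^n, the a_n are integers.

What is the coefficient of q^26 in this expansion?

d|26:{1,2,13,26}  Σf=1+16+28561+456976=485554

a_26 = 485554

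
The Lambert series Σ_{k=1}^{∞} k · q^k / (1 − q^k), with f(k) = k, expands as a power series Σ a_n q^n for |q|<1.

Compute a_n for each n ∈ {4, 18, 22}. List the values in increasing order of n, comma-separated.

7, 39, 36

d|4:{1,2,4}  Σf=1+2+4=7
d|18:{18,9,6,3,2,1}  Σf=18+9+6+3+2+1=39
q^22  k|22↦f(k): 22:22 11:11 2:2 1:1  a_22=36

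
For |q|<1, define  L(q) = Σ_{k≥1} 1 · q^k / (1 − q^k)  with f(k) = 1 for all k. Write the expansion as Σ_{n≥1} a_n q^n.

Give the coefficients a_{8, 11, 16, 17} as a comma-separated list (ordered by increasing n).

4, 2, 5, 2

[q^8] f(8)=1,f(4)=1,f(2)=1,f(1)=1 ⇒ 4
[q^11] f(1)=1,f(11)=1 ⇒ 2
q^16  k|16↦f(k): 1:1 2:1 4:1 8:1 16:1  a_16=5
n=17: 1·17 17·1  f→[1+1]=2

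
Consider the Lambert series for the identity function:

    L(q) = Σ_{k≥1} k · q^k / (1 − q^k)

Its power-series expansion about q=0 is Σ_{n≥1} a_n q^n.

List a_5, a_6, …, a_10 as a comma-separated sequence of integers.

[q^5] f(5)=5,f(1)=1 ⇒ 6
n=6: 1·6 2·3 3·2 6·1  f→[1+2+3+6]=12
d|7:{1,7}  Σf=1+7=8
n=8: 8·1 4·2 2·4 1·8  f→[8+4+2+1]=15
n=9: 9·1 3·3 1·9  f→[9+3+1]=13
q^10  k|10↦f(k): 10:10 5:5 2:2 1:1  a_10=18

6, 12, 8, 15, 13, 18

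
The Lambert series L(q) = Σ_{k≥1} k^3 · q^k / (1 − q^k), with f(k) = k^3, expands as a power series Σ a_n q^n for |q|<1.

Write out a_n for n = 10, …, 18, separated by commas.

1134, 1332, 2044, 2198, 3096, 3528, 4681, 4914, 6813

q^10  k|10↦f(k): 1:1 2:8 5:125 10:1000  a_10=1134
q^11  k|11↦f(k): 11:1331 1:1  a_11=1332
d|12:{12,6,4,3,2,1}  Σf=1728+216+64+27+8+1=2044
[q^13] f(1)=1,f(13)=2197 ⇒ 2198
[q^14] f(14)=2744,f(7)=343,f(2)=8,f(1)=1 ⇒ 3096
q^15  k|15↦f(k): 15:3375 5:125 3:27 1:1  a_15=3528
n=16: 16·1 8·2 4·4 2·8 1·16  f→[4096+512+64+8+1]=4681
d|17:{17,1}  Σf=4913+1=4914
[q^18] f(18)=5832,f(9)=729,f(6)=216,f(3)=27,f(2)=8,f(1)=1 ⇒ 6813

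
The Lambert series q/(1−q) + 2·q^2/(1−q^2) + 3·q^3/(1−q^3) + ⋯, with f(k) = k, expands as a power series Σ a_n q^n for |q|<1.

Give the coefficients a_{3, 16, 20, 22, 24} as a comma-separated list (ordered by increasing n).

4, 31, 42, 36, 60

n=3: 1·3 3·1  f→[1+3]=4
d|16:{1,2,4,8,16}  Σf=1+2+4+8+16=31
d|20:{20,10,5,4,2,1}  Σf=20+10+5+4+2+1=42
d|22:{22,11,2,1}  Σf=22+11+2+1=36
[q^24] f(1)=1,f(2)=2,f(3)=3,f(4)=4,f(6)=6,f(8)=8,f(12)=12,f(24)=24 ⇒ 60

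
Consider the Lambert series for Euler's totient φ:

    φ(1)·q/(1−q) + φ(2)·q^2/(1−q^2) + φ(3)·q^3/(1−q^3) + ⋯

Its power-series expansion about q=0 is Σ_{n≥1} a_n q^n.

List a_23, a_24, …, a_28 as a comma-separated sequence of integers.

n=23: 23·1 1·23  φ→[22+1]=23
q^24  k|24↦φ(k): 24:8 12:4 8:4 6:2 4:2 3:2 2:1 1:1  a_24=24
q^25  k|25↦φ(k): 1:1 5:4 25:20  a_25=25
d|26:{1,2,13,26}  Σφ=1+1+12+12=26
n=27: 27·1 9·3 3·9 1·27  φ→[18+6+2+1]=27
n=28: 28·1 14·2 7·4 4·7 2·14 1·28  φ→[12+6+6+2+1+1]=28

23, 24, 25, 26, 27, 28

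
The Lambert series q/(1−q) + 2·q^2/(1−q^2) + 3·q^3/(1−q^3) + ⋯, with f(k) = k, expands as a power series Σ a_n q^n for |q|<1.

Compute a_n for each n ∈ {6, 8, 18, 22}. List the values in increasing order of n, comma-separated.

n=6: 1·6 2·3 3·2 6·1  f→[1+2+3+6]=12
n=8: 8·1 4·2 2·4 1·8  f→[8+4+2+1]=15
q^18  k|18↦f(k): 18:18 9:9 6:6 3:3 2:2 1:1  a_18=39
d|22:{1,2,11,22}  Σf=1+2+11+22=36

12, 15, 39, 36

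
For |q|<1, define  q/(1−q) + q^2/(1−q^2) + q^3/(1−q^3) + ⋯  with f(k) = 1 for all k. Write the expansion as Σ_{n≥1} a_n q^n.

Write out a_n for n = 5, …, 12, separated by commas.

q^5  k|5↦f(k): 5:1 1:1  a_5=2
[q^6] f(1)=1,f(2)=1,f(3)=1,f(6)=1 ⇒ 4
d|7:{7,1}  Σf=1+1=2
q^8  k|8↦f(k): 8:1 4:1 2:1 1:1  a_8=4
d|9:{1,3,9}  Σf=1+1+1=3
d|10:{1,2,5,10}  Σf=1+1+1+1=4
n=11: 1·11 11·1  f→[1+1]=2
d|12:{12,6,4,3,2,1}  Σf=1+1+1+1+1+1=6

2, 4, 2, 4, 3, 4, 2, 6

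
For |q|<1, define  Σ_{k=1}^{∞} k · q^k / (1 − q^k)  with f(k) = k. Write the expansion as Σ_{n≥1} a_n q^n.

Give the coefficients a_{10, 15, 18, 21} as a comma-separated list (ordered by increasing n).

18, 24, 39, 32

q^10  k|10↦f(k): 1:1 2:2 5:5 10:10  a_10=18
q^15  k|15↦f(k): 15:15 5:5 3:3 1:1  a_15=24
n=18: 1·18 2·9 3·6 6·3 9·2 18·1  f→[1+2+3+6+9+18]=39
q^21  k|21↦f(k): 1:1 3:3 7:7 21:21  a_21=32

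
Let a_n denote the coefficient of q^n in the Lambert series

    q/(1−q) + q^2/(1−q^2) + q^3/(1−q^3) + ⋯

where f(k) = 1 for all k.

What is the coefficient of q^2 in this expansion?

d|2:{2,1}  Σf=1+1=2

a_2 = 2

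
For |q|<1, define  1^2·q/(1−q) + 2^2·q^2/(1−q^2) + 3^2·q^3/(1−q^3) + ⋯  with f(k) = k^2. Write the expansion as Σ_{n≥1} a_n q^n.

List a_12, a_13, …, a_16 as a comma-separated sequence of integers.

d|12:{1,2,3,4,6,12}  Σf=1+4+9+16+36+144=210
[q^13] f(1)=1,f(13)=169 ⇒ 170
[q^14] f(1)=1,f(2)=4,f(7)=49,f(14)=196 ⇒ 250
n=15: 1·15 3·5 5·3 15·1  f→[1+9+25+225]=260
n=16: 16·1 8·2 4·4 2·8 1·16  f→[256+64+16+4+1]=341

210, 170, 250, 260, 341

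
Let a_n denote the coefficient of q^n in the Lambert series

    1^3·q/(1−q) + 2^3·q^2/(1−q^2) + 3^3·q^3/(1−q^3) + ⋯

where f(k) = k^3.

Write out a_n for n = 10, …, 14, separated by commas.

1134, 1332, 2044, 2198, 3096

d|10:{10,5,2,1}  Σf=1000+125+8+1=1134
q^11  k|11↦f(k): 11:1331 1:1  a_11=1332
d|12:{1,2,3,4,6,12}  Σf=1+8+27+64+216+1728=2044
n=13: 13·1 1·13  f→[2197+1]=2198
q^14  k|14↦f(k): 14:2744 7:343 2:8 1:1  a_14=3096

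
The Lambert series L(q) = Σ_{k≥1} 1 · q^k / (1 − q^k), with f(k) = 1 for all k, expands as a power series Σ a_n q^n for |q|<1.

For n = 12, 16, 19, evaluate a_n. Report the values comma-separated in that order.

6, 5, 2

d|12:{12,6,4,3,2,1}  Σf=1+1+1+1+1+1=6
n=16: 1·16 2·8 4·4 8·2 16·1  f→[1+1+1+1+1]=5
[q^19] f(19)=1,f(1)=1 ⇒ 2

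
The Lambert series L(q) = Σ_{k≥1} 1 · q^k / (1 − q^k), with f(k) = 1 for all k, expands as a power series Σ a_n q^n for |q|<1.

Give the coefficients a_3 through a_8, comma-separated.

q^3  k|3↦f(k): 1:1 3:1  a_3=2
d|4:{4,2,1}  Σf=1+1+1=3
n=5: 1·5 5·1  f→[1+1]=2
[q^6] f(1)=1,f(2)=1,f(3)=1,f(6)=1 ⇒ 4
q^7  k|7↦f(k): 7:1 1:1  a_7=2
n=8: 8·1 4·2 2·4 1·8  f→[1+1+1+1]=4

2, 3, 2, 4, 2, 4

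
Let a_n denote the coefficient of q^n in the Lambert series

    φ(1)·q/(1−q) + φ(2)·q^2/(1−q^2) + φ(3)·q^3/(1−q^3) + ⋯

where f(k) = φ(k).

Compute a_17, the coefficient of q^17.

d|17:{1,17}  Σφ=1+16=17

a_17 = 17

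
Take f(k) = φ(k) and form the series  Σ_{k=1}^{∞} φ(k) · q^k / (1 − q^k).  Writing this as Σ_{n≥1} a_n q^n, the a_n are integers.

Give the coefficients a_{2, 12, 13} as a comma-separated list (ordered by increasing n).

q^2  k|2↦φ(k): 2:1 1:1  a_2=2
n=12: 1·12 2·6 3·4 4·3 6·2 12·1  φ→[1+1+2+2+2+4]=12
d|13:{13,1}  Σφ=12+1=13

2, 12, 13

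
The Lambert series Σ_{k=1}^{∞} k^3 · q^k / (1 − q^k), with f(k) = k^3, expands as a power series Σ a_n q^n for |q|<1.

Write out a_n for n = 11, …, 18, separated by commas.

d|11:{1,11}  Σf=1+1331=1332
q^12  k|12↦f(k): 1:1 2:8 3:27 4:64 6:216 12:1728  a_12=2044
[q^13] f(13)=2197,f(1)=1 ⇒ 2198
q^14  k|14↦f(k): 14:2744 7:343 2:8 1:1  a_14=3096
q^15  k|15↦f(k): 1:1 3:27 5:125 15:3375  a_15=3528
n=16: 1·16 2·8 4·4 8·2 16·1  f→[1+8+64+512+4096]=4681
d|17:{17,1}  Σf=4913+1=4914
[q^18] f(1)=1,f(2)=8,f(3)=27,f(6)=216,f(9)=729,f(18)=5832 ⇒ 6813

1332, 2044, 2198, 3096, 3528, 4681, 4914, 6813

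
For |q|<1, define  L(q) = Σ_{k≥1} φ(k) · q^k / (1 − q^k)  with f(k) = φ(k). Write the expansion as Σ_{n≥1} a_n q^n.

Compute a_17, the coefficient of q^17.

d|17:{17,1}  Σφ=16+1=17

a_17 = 17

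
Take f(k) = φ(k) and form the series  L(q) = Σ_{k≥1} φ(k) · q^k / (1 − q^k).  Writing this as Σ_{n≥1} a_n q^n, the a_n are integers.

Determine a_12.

q^12  k|12↦φ(k): 12:4 6:2 4:2 3:2 2:1 1:1  a_12=12

a_12 = 12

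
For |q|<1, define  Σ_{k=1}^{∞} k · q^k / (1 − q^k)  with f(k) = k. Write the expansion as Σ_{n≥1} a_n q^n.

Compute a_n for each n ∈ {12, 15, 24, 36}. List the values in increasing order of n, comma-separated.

q^12  k|12↦f(k): 12:12 6:6 4:4 3:3 2:2 1:1  a_12=28
q^15  k|15↦f(k): 15:15 5:5 3:3 1:1  a_15=24
d|24:{24,12,8,6,4,3,2,1}  Σf=24+12+8+6+4+3+2+1=60
[q^36] f(36)=36,f(18)=18,f(12)=12,f(9)=9,f(6)=6,f(4)=4,f(3)=3,f(2)=2,f(1)=1 ⇒ 91

28, 24, 60, 91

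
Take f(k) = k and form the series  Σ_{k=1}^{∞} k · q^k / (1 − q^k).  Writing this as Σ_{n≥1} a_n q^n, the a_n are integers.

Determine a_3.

a_3 = 4

n=3: 1·3 3·1  f→[1+3]=4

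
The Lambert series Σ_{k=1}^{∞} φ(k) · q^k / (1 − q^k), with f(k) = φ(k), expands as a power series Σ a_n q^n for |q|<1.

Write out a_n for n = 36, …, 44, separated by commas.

q^36  k|36↦φ(k): 1:1 2:1 3:2 4:2 6:2 9:6 12:4 18:6 36:12  a_36=36
q^37  k|37↦φ(k): 1:1 37:36  a_37=37
[q^38] φ(38)=18,φ(19)=18,φ(2)=1,φ(1)=1 ⇒ 38
n=39: 39·1 13·3 3·13 1·39  φ→[24+12+2+1]=39
[q^40] φ(1)=1,φ(2)=1,φ(4)=2,φ(5)=4,φ(8)=4,φ(10)=4,φ(20)=8,φ(40)=16 ⇒ 40
n=41: 1·41 41·1  φ→[1+40]=41
q^42  k|42↦φ(k): 1:1 2:1 3:2 6:2 7:6 14:6 21:12 42:12  a_42=42
n=43: 43·1 1·43  φ→[42+1]=43
d|44:{44,22,11,4,2,1}  Σφ=20+10+10+2+1+1=44

36, 37, 38, 39, 40, 41, 42, 43, 44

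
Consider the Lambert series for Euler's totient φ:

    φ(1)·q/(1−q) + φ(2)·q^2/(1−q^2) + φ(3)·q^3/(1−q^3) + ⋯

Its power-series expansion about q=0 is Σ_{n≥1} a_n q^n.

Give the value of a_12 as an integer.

q^12  k|12↦φ(k): 1:1 2:1 3:2 4:2 6:2 12:4  a_12=12

a_12 = 12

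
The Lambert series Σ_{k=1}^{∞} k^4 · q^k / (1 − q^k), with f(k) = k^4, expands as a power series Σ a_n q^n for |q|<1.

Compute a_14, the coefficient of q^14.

q^14  k|14↦f(k): 14:38416 7:2401 2:16 1:1  a_14=40834

a_14 = 40834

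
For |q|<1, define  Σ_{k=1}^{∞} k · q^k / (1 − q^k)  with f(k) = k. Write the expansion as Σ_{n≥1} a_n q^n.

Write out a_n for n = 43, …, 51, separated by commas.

44, 84, 78, 72, 48, 124, 57, 93, 72

d|43:{43,1}  Σf=43+1=44
q^44  k|44↦f(k): 1:1 2:2 4:4 11:11 22:22 44:44  a_44=84
q^45  k|45↦f(k): 1:1 3:3 5:5 9:9 15:15 45:45  a_45=78
q^46  k|46↦f(k): 46:46 23:23 2:2 1:1  a_46=72
q^47  k|47↦f(k): 1:1 47:47  a_47=48
q^48  k|48↦f(k): 1:1 2:2 3:3 4:4 6:6 8:8 12:12 16:16 24:24 48:48  a_48=124
q^49  k|49↦f(k): 1:1 7:7 49:49  a_49=57
q^50  k|50↦f(k): 50:50 25:25 10:10 5:5 2:2 1:1  a_50=93
n=51: 51·1 17·3 3·17 1·51  f→[51+17+3+1]=72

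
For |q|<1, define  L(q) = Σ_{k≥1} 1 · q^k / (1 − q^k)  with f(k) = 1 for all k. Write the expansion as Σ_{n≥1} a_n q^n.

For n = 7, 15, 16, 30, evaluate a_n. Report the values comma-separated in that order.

2, 4, 5, 8

q^7  k|7↦f(k): 7:1 1:1  a_7=2
[q^15] f(15)=1,f(5)=1,f(3)=1,f(1)=1 ⇒ 4
[q^16] f(16)=1,f(8)=1,f(4)=1,f(2)=1,f(1)=1 ⇒ 5
[q^30] f(30)=1,f(15)=1,f(10)=1,f(6)=1,f(5)=1,f(3)=1,f(2)=1,f(1)=1 ⇒ 8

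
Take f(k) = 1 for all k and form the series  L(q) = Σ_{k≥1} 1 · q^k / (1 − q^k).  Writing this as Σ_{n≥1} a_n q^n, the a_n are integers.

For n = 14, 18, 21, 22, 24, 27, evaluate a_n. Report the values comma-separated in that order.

4, 6, 4, 4, 8, 4

q^14  k|14↦f(k): 14:1 7:1 2:1 1:1  a_14=4
d|18:{1,2,3,6,9,18}  Σf=1+1+1+1+1+1=6
n=21: 21·1 7·3 3·7 1·21  f→[1+1+1+1]=4
n=22: 1·22 2·11 11·2 22·1  f→[1+1+1+1]=4
n=24: 1·24 2·12 3·8 4·6 6·4 8·3 12·2 24·1  f→[1+1+1+1+1+1+1+1]=8
d|27:{27,9,3,1}  Σf=1+1+1+1=4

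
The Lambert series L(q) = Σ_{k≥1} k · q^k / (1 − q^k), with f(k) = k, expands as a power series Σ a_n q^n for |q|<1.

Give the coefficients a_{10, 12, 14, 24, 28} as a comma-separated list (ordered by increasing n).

q^10  k|10↦f(k): 10:10 5:5 2:2 1:1  a_10=18
q^12  k|12↦f(k): 12:12 6:6 4:4 3:3 2:2 1:1  a_12=28
[q^14] f(14)=14,f(7)=7,f(2)=2,f(1)=1 ⇒ 24
n=24: 1·24 2·12 3·8 4·6 6·4 8·3 12·2 24·1  f→[1+2+3+4+6+8+12+24]=60
n=28: 1·28 2·14 4·7 7·4 14·2 28·1  f→[1+2+4+7+14+28]=56

18, 28, 24, 60, 56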